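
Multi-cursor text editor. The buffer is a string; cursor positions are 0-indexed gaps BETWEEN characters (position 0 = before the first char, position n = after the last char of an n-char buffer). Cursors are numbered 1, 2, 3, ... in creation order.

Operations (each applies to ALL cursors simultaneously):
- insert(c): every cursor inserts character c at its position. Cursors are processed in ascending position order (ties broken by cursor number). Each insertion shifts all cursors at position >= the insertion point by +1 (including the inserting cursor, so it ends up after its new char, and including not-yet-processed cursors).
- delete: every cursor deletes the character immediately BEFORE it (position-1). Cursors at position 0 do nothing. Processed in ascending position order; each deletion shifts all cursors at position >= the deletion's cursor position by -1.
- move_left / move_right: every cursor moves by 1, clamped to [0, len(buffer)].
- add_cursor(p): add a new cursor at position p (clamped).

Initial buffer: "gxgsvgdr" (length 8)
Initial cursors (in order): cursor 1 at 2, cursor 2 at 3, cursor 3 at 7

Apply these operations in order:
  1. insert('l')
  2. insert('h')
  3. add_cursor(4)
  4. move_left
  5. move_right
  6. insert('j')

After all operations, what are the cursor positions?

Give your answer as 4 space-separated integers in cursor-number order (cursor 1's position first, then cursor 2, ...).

Answer: 6 10 17 6

Derivation:
After op 1 (insert('l')): buffer="gxlglsvgdlr" (len 11), cursors c1@3 c2@5 c3@10, authorship ..1.2....3.
After op 2 (insert('h')): buffer="gxlhglhsvgdlhr" (len 14), cursors c1@4 c2@7 c3@13, authorship ..11.22....33.
After op 3 (add_cursor(4)): buffer="gxlhglhsvgdlhr" (len 14), cursors c1@4 c4@4 c2@7 c3@13, authorship ..11.22....33.
After op 4 (move_left): buffer="gxlhglhsvgdlhr" (len 14), cursors c1@3 c4@3 c2@6 c3@12, authorship ..11.22....33.
After op 5 (move_right): buffer="gxlhglhsvgdlhr" (len 14), cursors c1@4 c4@4 c2@7 c3@13, authorship ..11.22....33.
After op 6 (insert('j')): buffer="gxlhjjglhjsvgdlhjr" (len 18), cursors c1@6 c4@6 c2@10 c3@17, authorship ..1114.222....333.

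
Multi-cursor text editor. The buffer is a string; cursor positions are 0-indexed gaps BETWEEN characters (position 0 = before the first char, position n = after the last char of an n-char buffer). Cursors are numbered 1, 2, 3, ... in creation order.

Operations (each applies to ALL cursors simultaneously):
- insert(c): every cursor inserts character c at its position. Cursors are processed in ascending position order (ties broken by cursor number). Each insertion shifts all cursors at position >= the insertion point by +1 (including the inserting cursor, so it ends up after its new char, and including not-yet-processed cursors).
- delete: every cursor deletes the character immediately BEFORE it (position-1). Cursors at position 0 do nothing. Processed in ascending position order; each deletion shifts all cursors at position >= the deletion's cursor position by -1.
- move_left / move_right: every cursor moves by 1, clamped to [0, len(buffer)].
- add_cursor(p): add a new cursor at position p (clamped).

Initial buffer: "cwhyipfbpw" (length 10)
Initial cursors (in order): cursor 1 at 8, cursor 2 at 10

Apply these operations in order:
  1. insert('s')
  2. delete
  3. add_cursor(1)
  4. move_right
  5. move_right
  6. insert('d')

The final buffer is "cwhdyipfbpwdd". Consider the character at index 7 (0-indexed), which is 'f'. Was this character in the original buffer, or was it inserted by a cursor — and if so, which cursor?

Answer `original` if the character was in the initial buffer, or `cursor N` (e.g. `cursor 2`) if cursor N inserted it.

Answer: original

Derivation:
After op 1 (insert('s')): buffer="cwhyipfbspws" (len 12), cursors c1@9 c2@12, authorship ........1..2
After op 2 (delete): buffer="cwhyipfbpw" (len 10), cursors c1@8 c2@10, authorship ..........
After op 3 (add_cursor(1)): buffer="cwhyipfbpw" (len 10), cursors c3@1 c1@8 c2@10, authorship ..........
After op 4 (move_right): buffer="cwhyipfbpw" (len 10), cursors c3@2 c1@9 c2@10, authorship ..........
After op 5 (move_right): buffer="cwhyipfbpw" (len 10), cursors c3@3 c1@10 c2@10, authorship ..........
After op 6 (insert('d')): buffer="cwhdyipfbpwdd" (len 13), cursors c3@4 c1@13 c2@13, authorship ...3.......12
Authorship (.=original, N=cursor N): . . . 3 . . . . . . . 1 2
Index 7: author = original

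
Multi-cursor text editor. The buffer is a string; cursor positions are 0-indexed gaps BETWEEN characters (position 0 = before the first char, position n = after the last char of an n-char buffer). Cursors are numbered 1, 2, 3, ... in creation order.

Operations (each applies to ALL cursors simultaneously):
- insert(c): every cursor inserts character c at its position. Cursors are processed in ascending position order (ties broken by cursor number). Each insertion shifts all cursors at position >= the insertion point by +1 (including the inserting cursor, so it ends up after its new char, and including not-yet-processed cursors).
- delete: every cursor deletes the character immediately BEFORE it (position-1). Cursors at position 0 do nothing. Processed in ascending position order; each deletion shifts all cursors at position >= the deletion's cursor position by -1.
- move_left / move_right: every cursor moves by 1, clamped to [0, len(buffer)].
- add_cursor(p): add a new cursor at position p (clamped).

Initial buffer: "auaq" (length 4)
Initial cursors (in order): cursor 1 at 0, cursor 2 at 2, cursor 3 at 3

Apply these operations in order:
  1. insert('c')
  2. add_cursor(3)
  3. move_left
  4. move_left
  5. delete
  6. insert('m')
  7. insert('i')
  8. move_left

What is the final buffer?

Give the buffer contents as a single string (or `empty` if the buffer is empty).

After op 1 (insert('c')): buffer="caucacq" (len 7), cursors c1@1 c2@4 c3@6, authorship 1..2.3.
After op 2 (add_cursor(3)): buffer="caucacq" (len 7), cursors c1@1 c4@3 c2@4 c3@6, authorship 1..2.3.
After op 3 (move_left): buffer="caucacq" (len 7), cursors c1@0 c4@2 c2@3 c3@5, authorship 1..2.3.
After op 4 (move_left): buffer="caucacq" (len 7), cursors c1@0 c4@1 c2@2 c3@4, authorship 1..2.3.
After op 5 (delete): buffer="uacq" (len 4), cursors c1@0 c2@0 c4@0 c3@1, authorship ..3.
After op 6 (insert('m')): buffer="mmmumacq" (len 8), cursors c1@3 c2@3 c4@3 c3@5, authorship 124.3.3.
After op 7 (insert('i')): buffer="mmmiiiumiacq" (len 12), cursors c1@6 c2@6 c4@6 c3@9, authorship 124124.33.3.
After op 8 (move_left): buffer="mmmiiiumiacq" (len 12), cursors c1@5 c2@5 c4@5 c3@8, authorship 124124.33.3.

Answer: mmmiiiumiacq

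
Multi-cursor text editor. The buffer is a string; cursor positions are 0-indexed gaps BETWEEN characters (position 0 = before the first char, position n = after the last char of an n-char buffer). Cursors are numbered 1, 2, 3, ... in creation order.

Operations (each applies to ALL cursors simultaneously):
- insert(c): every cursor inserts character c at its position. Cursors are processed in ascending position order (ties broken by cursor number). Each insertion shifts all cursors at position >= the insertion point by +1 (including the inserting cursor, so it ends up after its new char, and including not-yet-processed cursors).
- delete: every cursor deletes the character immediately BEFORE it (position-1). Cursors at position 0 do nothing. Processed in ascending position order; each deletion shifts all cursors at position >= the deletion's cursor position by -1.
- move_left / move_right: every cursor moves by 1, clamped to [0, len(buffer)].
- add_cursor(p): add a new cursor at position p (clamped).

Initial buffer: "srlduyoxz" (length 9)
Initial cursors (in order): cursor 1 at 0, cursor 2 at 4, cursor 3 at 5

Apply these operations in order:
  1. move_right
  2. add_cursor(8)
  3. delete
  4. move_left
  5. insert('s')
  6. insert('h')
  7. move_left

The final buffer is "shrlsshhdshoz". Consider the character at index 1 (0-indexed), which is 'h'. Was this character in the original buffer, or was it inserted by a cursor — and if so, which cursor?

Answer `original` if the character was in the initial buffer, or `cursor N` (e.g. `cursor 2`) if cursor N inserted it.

After op 1 (move_right): buffer="srlduyoxz" (len 9), cursors c1@1 c2@5 c3@6, authorship .........
After op 2 (add_cursor(8)): buffer="srlduyoxz" (len 9), cursors c1@1 c2@5 c3@6 c4@8, authorship .........
After op 3 (delete): buffer="rldoz" (len 5), cursors c1@0 c2@3 c3@3 c4@4, authorship .....
After op 4 (move_left): buffer="rldoz" (len 5), cursors c1@0 c2@2 c3@2 c4@3, authorship .....
After op 5 (insert('s')): buffer="srlssdsoz" (len 9), cursors c1@1 c2@5 c3@5 c4@7, authorship 1..23.4..
After op 6 (insert('h')): buffer="shrlsshhdshoz" (len 13), cursors c1@2 c2@8 c3@8 c4@11, authorship 11..2323.44..
After op 7 (move_left): buffer="shrlsshhdshoz" (len 13), cursors c1@1 c2@7 c3@7 c4@10, authorship 11..2323.44..
Authorship (.=original, N=cursor N): 1 1 . . 2 3 2 3 . 4 4 . .
Index 1: author = 1

Answer: cursor 1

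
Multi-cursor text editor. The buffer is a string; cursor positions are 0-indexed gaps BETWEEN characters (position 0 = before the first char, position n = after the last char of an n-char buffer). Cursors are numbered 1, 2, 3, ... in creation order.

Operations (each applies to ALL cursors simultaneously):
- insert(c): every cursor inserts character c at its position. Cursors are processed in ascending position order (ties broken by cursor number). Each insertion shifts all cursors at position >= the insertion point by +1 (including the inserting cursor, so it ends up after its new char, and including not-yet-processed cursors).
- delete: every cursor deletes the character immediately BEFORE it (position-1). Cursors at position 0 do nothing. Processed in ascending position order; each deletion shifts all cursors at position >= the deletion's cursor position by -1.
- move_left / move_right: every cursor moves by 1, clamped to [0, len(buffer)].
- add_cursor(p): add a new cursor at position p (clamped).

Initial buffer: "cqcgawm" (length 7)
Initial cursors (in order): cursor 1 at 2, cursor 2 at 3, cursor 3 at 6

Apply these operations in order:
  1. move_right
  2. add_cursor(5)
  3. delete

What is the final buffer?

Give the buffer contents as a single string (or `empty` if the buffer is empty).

After op 1 (move_right): buffer="cqcgawm" (len 7), cursors c1@3 c2@4 c3@7, authorship .......
After op 2 (add_cursor(5)): buffer="cqcgawm" (len 7), cursors c1@3 c2@4 c4@5 c3@7, authorship .......
After op 3 (delete): buffer="cqw" (len 3), cursors c1@2 c2@2 c4@2 c3@3, authorship ...

Answer: cqw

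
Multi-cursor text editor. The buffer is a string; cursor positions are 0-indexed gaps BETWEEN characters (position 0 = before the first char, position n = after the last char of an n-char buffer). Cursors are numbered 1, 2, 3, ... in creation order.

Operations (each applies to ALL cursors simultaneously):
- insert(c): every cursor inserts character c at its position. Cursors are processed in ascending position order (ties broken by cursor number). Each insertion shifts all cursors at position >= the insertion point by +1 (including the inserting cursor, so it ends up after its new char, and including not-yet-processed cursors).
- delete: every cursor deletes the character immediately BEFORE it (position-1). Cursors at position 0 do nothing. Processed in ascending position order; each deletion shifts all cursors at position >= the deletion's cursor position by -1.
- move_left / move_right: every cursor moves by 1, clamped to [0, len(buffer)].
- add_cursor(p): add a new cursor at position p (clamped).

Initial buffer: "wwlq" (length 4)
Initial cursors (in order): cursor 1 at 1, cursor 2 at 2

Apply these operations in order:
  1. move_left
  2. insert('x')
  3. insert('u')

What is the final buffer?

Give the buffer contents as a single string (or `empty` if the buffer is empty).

After op 1 (move_left): buffer="wwlq" (len 4), cursors c1@0 c2@1, authorship ....
After op 2 (insert('x')): buffer="xwxwlq" (len 6), cursors c1@1 c2@3, authorship 1.2...
After op 3 (insert('u')): buffer="xuwxuwlq" (len 8), cursors c1@2 c2@5, authorship 11.22...

Answer: xuwxuwlq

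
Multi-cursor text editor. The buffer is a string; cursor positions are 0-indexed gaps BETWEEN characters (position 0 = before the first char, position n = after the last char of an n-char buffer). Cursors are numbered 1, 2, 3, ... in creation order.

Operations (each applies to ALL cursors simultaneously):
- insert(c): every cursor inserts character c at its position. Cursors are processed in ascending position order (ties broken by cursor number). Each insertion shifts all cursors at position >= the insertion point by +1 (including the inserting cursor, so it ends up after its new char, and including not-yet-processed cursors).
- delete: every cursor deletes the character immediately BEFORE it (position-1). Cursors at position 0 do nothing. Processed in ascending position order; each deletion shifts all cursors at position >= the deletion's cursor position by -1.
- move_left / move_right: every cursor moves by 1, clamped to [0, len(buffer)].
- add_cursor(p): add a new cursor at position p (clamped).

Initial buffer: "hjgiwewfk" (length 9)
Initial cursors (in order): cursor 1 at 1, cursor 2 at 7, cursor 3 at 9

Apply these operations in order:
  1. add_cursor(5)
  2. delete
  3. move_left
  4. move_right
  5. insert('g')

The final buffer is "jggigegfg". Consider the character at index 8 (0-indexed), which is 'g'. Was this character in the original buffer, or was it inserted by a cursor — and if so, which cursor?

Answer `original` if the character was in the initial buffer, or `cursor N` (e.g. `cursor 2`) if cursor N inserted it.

After op 1 (add_cursor(5)): buffer="hjgiwewfk" (len 9), cursors c1@1 c4@5 c2@7 c3@9, authorship .........
After op 2 (delete): buffer="jgief" (len 5), cursors c1@0 c4@3 c2@4 c3@5, authorship .....
After op 3 (move_left): buffer="jgief" (len 5), cursors c1@0 c4@2 c2@3 c3@4, authorship .....
After op 4 (move_right): buffer="jgief" (len 5), cursors c1@1 c4@3 c2@4 c3@5, authorship .....
After op 5 (insert('g')): buffer="jggigegfg" (len 9), cursors c1@2 c4@5 c2@7 c3@9, authorship .1..4.2.3
Authorship (.=original, N=cursor N): . 1 . . 4 . 2 . 3
Index 8: author = 3

Answer: cursor 3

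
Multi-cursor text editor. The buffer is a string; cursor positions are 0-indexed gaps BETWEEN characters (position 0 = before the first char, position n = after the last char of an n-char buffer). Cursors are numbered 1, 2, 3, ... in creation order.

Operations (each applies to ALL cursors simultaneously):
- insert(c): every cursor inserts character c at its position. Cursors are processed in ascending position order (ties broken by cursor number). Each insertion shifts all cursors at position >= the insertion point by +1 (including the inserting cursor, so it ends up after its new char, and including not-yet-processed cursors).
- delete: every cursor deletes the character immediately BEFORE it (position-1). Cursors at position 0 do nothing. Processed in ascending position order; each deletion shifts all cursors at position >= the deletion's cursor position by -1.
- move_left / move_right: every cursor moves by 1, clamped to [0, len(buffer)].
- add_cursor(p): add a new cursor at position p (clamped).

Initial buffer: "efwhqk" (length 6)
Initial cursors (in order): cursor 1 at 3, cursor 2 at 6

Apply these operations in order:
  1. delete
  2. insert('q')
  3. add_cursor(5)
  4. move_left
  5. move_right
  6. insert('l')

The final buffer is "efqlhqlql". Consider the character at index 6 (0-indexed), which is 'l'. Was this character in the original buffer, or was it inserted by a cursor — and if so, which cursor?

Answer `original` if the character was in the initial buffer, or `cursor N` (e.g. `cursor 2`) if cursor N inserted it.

After op 1 (delete): buffer="efhq" (len 4), cursors c1@2 c2@4, authorship ....
After op 2 (insert('q')): buffer="efqhqq" (len 6), cursors c1@3 c2@6, authorship ..1..2
After op 3 (add_cursor(5)): buffer="efqhqq" (len 6), cursors c1@3 c3@5 c2@6, authorship ..1..2
After op 4 (move_left): buffer="efqhqq" (len 6), cursors c1@2 c3@4 c2@5, authorship ..1..2
After op 5 (move_right): buffer="efqhqq" (len 6), cursors c1@3 c3@5 c2@6, authorship ..1..2
After op 6 (insert('l')): buffer="efqlhqlql" (len 9), cursors c1@4 c3@7 c2@9, authorship ..11..322
Authorship (.=original, N=cursor N): . . 1 1 . . 3 2 2
Index 6: author = 3

Answer: cursor 3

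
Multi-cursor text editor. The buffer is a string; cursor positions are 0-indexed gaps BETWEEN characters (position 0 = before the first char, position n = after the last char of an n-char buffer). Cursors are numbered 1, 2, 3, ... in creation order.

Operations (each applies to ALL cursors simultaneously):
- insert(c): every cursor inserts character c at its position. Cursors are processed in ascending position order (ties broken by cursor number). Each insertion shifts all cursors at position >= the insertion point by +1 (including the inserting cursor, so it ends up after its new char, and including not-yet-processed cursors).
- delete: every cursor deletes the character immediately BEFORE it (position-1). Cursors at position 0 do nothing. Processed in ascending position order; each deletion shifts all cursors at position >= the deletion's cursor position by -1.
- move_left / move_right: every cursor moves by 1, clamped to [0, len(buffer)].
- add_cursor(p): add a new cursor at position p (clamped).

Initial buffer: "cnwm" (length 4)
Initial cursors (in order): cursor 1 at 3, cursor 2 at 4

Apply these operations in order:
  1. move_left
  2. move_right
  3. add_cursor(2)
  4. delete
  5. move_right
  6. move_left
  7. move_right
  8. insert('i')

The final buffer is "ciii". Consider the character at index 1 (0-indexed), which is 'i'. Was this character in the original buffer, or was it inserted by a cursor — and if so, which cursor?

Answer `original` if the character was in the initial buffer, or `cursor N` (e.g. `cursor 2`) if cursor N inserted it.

Answer: cursor 1

Derivation:
After op 1 (move_left): buffer="cnwm" (len 4), cursors c1@2 c2@3, authorship ....
After op 2 (move_right): buffer="cnwm" (len 4), cursors c1@3 c2@4, authorship ....
After op 3 (add_cursor(2)): buffer="cnwm" (len 4), cursors c3@2 c1@3 c2@4, authorship ....
After op 4 (delete): buffer="c" (len 1), cursors c1@1 c2@1 c3@1, authorship .
After op 5 (move_right): buffer="c" (len 1), cursors c1@1 c2@1 c3@1, authorship .
After op 6 (move_left): buffer="c" (len 1), cursors c1@0 c2@0 c3@0, authorship .
After op 7 (move_right): buffer="c" (len 1), cursors c1@1 c2@1 c3@1, authorship .
After op 8 (insert('i')): buffer="ciii" (len 4), cursors c1@4 c2@4 c3@4, authorship .123
Authorship (.=original, N=cursor N): . 1 2 3
Index 1: author = 1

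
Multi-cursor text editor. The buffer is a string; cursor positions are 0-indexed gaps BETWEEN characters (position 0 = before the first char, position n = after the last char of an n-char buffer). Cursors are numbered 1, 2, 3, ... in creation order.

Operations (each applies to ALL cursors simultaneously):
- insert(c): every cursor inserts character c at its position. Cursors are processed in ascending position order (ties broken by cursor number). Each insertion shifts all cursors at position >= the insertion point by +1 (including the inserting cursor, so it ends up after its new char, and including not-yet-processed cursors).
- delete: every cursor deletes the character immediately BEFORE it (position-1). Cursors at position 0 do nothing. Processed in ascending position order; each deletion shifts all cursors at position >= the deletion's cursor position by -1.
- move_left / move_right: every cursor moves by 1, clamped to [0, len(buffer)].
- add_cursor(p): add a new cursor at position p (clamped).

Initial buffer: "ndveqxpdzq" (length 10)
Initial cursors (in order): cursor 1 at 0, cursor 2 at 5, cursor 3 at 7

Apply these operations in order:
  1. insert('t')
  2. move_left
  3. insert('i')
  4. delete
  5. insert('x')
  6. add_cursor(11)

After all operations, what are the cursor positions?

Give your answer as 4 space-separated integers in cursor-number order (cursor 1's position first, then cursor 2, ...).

Answer: 1 8 12 11

Derivation:
After op 1 (insert('t')): buffer="tndveqtxptdzq" (len 13), cursors c1@1 c2@7 c3@10, authorship 1.....2..3...
After op 2 (move_left): buffer="tndveqtxptdzq" (len 13), cursors c1@0 c2@6 c3@9, authorship 1.....2..3...
After op 3 (insert('i')): buffer="itndveqitxpitdzq" (len 16), cursors c1@1 c2@8 c3@12, authorship 11.....22..33...
After op 4 (delete): buffer="tndveqtxptdzq" (len 13), cursors c1@0 c2@6 c3@9, authorship 1.....2..3...
After op 5 (insert('x')): buffer="xtndveqxtxpxtdzq" (len 16), cursors c1@1 c2@8 c3@12, authorship 11.....22..33...
After op 6 (add_cursor(11)): buffer="xtndveqxtxpxtdzq" (len 16), cursors c1@1 c2@8 c4@11 c3@12, authorship 11.....22..33...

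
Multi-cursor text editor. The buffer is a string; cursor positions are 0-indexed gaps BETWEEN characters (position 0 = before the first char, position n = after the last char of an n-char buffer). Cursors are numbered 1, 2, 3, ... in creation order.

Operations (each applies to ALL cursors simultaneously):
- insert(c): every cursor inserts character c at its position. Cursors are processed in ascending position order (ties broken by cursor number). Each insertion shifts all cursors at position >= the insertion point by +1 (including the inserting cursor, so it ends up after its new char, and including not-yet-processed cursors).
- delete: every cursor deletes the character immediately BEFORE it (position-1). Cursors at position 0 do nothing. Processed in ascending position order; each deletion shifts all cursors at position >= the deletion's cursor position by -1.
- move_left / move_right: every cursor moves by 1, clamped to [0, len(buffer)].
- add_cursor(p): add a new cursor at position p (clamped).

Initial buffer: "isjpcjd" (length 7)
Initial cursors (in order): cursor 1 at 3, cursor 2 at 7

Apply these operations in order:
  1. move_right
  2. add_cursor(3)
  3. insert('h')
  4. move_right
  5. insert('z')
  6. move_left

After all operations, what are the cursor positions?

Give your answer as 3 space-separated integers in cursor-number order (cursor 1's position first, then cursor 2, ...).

After op 1 (move_right): buffer="isjpcjd" (len 7), cursors c1@4 c2@7, authorship .......
After op 2 (add_cursor(3)): buffer="isjpcjd" (len 7), cursors c3@3 c1@4 c2@7, authorship .......
After op 3 (insert('h')): buffer="isjhphcjdh" (len 10), cursors c3@4 c1@6 c2@10, authorship ...3.1...2
After op 4 (move_right): buffer="isjhphcjdh" (len 10), cursors c3@5 c1@7 c2@10, authorship ...3.1...2
After op 5 (insert('z')): buffer="isjhpzhczjdhz" (len 13), cursors c3@6 c1@9 c2@13, authorship ...3.31.1..22
After op 6 (move_left): buffer="isjhpzhczjdhz" (len 13), cursors c3@5 c1@8 c2@12, authorship ...3.31.1..22

Answer: 8 12 5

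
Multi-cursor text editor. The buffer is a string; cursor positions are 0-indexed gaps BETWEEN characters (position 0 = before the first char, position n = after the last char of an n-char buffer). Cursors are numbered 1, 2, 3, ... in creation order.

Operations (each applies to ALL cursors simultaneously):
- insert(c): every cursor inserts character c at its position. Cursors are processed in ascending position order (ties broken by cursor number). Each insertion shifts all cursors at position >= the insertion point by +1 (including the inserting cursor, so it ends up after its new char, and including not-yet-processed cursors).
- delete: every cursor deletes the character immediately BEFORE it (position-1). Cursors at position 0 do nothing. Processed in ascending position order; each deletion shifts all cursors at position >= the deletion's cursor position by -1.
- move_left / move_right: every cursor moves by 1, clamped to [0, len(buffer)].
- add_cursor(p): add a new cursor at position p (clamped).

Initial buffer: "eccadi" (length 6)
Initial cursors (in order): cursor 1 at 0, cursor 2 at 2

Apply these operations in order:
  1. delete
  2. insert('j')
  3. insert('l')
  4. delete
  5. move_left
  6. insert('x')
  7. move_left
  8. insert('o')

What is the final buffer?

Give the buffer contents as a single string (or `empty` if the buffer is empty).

After op 1 (delete): buffer="ecadi" (len 5), cursors c1@0 c2@1, authorship .....
After op 2 (insert('j')): buffer="jejcadi" (len 7), cursors c1@1 c2@3, authorship 1.2....
After op 3 (insert('l')): buffer="jlejlcadi" (len 9), cursors c1@2 c2@5, authorship 11.22....
After op 4 (delete): buffer="jejcadi" (len 7), cursors c1@1 c2@3, authorship 1.2....
After op 5 (move_left): buffer="jejcadi" (len 7), cursors c1@0 c2@2, authorship 1.2....
After op 6 (insert('x')): buffer="xjexjcadi" (len 9), cursors c1@1 c2@4, authorship 11.22....
After op 7 (move_left): buffer="xjexjcadi" (len 9), cursors c1@0 c2@3, authorship 11.22....
After op 8 (insert('o')): buffer="oxjeoxjcadi" (len 11), cursors c1@1 c2@5, authorship 111.222....

Answer: oxjeoxjcadi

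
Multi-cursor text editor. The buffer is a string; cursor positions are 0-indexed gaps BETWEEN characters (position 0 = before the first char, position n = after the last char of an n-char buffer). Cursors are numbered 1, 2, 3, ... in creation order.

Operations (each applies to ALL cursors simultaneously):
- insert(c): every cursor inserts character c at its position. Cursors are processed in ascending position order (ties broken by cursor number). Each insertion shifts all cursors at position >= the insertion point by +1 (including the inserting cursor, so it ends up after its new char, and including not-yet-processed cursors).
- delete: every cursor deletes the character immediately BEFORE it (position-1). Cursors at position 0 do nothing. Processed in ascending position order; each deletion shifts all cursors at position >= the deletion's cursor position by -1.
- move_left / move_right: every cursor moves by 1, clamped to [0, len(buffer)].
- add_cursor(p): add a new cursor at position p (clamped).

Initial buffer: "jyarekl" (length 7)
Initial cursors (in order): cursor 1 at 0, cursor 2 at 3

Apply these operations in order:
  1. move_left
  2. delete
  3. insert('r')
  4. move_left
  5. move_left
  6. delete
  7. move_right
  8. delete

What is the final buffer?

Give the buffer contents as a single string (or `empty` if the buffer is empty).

Answer: rarekl

Derivation:
After op 1 (move_left): buffer="jyarekl" (len 7), cursors c1@0 c2@2, authorship .......
After op 2 (delete): buffer="jarekl" (len 6), cursors c1@0 c2@1, authorship ......
After op 3 (insert('r')): buffer="rjrarekl" (len 8), cursors c1@1 c2@3, authorship 1.2.....
After op 4 (move_left): buffer="rjrarekl" (len 8), cursors c1@0 c2@2, authorship 1.2.....
After op 5 (move_left): buffer="rjrarekl" (len 8), cursors c1@0 c2@1, authorship 1.2.....
After op 6 (delete): buffer="jrarekl" (len 7), cursors c1@0 c2@0, authorship .2.....
After op 7 (move_right): buffer="jrarekl" (len 7), cursors c1@1 c2@1, authorship .2.....
After op 8 (delete): buffer="rarekl" (len 6), cursors c1@0 c2@0, authorship 2.....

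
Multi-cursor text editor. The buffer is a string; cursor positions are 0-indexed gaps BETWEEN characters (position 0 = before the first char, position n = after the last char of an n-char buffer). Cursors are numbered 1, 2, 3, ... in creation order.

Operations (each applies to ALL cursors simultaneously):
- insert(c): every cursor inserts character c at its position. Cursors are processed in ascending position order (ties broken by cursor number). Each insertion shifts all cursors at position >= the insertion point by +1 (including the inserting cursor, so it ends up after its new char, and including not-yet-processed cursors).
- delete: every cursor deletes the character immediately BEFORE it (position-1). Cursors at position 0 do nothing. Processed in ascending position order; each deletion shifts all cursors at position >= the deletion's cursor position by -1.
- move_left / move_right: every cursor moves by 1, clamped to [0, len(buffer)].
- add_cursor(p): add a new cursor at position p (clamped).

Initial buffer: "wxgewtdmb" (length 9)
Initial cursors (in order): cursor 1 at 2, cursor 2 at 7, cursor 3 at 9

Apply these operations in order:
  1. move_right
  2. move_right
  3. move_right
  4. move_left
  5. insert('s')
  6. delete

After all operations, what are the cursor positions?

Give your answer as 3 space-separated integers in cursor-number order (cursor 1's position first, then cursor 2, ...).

After op 1 (move_right): buffer="wxgewtdmb" (len 9), cursors c1@3 c2@8 c3@9, authorship .........
After op 2 (move_right): buffer="wxgewtdmb" (len 9), cursors c1@4 c2@9 c3@9, authorship .........
After op 3 (move_right): buffer="wxgewtdmb" (len 9), cursors c1@5 c2@9 c3@9, authorship .........
After op 4 (move_left): buffer="wxgewtdmb" (len 9), cursors c1@4 c2@8 c3@8, authorship .........
After op 5 (insert('s')): buffer="wxgeswtdmssb" (len 12), cursors c1@5 c2@11 c3@11, authorship ....1....23.
After op 6 (delete): buffer="wxgewtdmb" (len 9), cursors c1@4 c2@8 c3@8, authorship .........

Answer: 4 8 8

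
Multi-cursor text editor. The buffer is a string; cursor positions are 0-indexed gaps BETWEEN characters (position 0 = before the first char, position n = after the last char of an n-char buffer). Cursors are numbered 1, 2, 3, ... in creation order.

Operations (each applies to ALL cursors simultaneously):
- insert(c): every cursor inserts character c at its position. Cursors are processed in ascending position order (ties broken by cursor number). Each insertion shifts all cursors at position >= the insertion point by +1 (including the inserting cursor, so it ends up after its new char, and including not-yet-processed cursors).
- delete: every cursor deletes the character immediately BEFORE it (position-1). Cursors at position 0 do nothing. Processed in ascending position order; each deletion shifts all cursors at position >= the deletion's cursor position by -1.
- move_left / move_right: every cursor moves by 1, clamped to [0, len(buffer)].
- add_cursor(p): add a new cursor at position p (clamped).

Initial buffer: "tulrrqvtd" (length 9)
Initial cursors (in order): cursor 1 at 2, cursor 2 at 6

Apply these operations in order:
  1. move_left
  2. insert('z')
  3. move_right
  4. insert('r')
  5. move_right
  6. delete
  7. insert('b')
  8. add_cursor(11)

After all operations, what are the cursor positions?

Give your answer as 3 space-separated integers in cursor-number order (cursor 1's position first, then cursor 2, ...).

Answer: 5 11 11

Derivation:
After op 1 (move_left): buffer="tulrrqvtd" (len 9), cursors c1@1 c2@5, authorship .........
After op 2 (insert('z')): buffer="tzulrrzqvtd" (len 11), cursors c1@2 c2@7, authorship .1....2....
After op 3 (move_right): buffer="tzulrrzqvtd" (len 11), cursors c1@3 c2@8, authorship .1....2....
After op 4 (insert('r')): buffer="tzurlrrzqrvtd" (len 13), cursors c1@4 c2@10, authorship .1.1...2.2...
After op 5 (move_right): buffer="tzurlrrzqrvtd" (len 13), cursors c1@5 c2@11, authorship .1.1...2.2...
After op 6 (delete): buffer="tzurrrzqrtd" (len 11), cursors c1@4 c2@9, authorship .1.1..2.2..
After op 7 (insert('b')): buffer="tzurbrrzqrbtd" (len 13), cursors c1@5 c2@11, authorship .1.11..2.22..
After op 8 (add_cursor(11)): buffer="tzurbrrzqrbtd" (len 13), cursors c1@5 c2@11 c3@11, authorship .1.11..2.22..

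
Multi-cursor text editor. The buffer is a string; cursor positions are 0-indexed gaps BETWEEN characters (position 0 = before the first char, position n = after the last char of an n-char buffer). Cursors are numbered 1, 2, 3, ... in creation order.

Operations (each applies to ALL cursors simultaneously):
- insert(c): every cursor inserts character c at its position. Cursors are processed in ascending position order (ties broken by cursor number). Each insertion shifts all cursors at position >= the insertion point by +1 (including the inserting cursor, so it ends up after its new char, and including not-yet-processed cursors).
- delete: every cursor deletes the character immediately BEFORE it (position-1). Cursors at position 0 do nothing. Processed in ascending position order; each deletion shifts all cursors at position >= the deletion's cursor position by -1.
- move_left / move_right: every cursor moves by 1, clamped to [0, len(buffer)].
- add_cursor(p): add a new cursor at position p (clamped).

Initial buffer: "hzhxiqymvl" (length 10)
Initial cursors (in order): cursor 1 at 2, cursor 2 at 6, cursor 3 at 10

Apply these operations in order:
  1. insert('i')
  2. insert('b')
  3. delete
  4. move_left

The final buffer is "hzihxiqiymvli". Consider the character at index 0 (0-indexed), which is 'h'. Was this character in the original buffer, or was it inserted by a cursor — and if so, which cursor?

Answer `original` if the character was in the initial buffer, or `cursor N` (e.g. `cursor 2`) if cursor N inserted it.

Answer: original

Derivation:
After op 1 (insert('i')): buffer="hzihxiqiymvli" (len 13), cursors c1@3 c2@8 c3@13, authorship ..1....2....3
After op 2 (insert('b')): buffer="hzibhxiqibymvlib" (len 16), cursors c1@4 c2@10 c3@16, authorship ..11....22....33
After op 3 (delete): buffer="hzihxiqiymvli" (len 13), cursors c1@3 c2@8 c3@13, authorship ..1....2....3
After op 4 (move_left): buffer="hzihxiqiymvli" (len 13), cursors c1@2 c2@7 c3@12, authorship ..1....2....3
Authorship (.=original, N=cursor N): . . 1 . . . . 2 . . . . 3
Index 0: author = original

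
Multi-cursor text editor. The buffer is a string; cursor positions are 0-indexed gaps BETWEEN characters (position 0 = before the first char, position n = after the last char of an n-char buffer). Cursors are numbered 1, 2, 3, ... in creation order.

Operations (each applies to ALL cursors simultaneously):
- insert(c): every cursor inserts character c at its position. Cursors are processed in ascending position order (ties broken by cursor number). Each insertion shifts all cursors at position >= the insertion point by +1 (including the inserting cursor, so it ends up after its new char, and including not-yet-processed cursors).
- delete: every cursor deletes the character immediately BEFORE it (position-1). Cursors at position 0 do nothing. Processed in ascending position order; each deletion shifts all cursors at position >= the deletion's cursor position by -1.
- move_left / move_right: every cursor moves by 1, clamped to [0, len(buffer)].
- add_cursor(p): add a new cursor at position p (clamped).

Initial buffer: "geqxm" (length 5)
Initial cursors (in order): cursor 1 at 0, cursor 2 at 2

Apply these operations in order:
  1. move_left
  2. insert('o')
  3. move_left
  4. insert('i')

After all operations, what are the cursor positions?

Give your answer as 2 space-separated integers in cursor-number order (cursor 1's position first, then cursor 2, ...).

After op 1 (move_left): buffer="geqxm" (len 5), cursors c1@0 c2@1, authorship .....
After op 2 (insert('o')): buffer="ogoeqxm" (len 7), cursors c1@1 c2@3, authorship 1.2....
After op 3 (move_left): buffer="ogoeqxm" (len 7), cursors c1@0 c2@2, authorship 1.2....
After op 4 (insert('i')): buffer="iogioeqxm" (len 9), cursors c1@1 c2@4, authorship 11.22....

Answer: 1 4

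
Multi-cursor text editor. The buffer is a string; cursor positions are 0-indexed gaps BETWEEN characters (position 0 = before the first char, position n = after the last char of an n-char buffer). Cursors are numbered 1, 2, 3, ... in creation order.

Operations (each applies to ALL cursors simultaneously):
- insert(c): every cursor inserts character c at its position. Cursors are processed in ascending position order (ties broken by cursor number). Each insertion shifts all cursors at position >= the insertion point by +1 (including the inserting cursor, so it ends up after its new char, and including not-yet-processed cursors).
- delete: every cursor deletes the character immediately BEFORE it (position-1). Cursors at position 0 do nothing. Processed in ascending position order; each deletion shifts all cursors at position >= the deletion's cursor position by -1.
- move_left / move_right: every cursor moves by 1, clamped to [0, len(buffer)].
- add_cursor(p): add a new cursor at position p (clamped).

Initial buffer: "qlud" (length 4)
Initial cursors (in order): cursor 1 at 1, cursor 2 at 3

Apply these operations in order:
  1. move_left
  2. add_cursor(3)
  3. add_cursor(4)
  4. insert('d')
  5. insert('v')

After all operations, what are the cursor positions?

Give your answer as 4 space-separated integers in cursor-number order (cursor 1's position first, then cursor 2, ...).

Answer: 2 6 9 12

Derivation:
After op 1 (move_left): buffer="qlud" (len 4), cursors c1@0 c2@2, authorship ....
After op 2 (add_cursor(3)): buffer="qlud" (len 4), cursors c1@0 c2@2 c3@3, authorship ....
After op 3 (add_cursor(4)): buffer="qlud" (len 4), cursors c1@0 c2@2 c3@3 c4@4, authorship ....
After op 4 (insert('d')): buffer="dqlduddd" (len 8), cursors c1@1 c2@4 c3@6 c4@8, authorship 1..2.3.4
After op 5 (insert('v')): buffer="dvqldvudvddv" (len 12), cursors c1@2 c2@6 c3@9 c4@12, authorship 11..22.33.44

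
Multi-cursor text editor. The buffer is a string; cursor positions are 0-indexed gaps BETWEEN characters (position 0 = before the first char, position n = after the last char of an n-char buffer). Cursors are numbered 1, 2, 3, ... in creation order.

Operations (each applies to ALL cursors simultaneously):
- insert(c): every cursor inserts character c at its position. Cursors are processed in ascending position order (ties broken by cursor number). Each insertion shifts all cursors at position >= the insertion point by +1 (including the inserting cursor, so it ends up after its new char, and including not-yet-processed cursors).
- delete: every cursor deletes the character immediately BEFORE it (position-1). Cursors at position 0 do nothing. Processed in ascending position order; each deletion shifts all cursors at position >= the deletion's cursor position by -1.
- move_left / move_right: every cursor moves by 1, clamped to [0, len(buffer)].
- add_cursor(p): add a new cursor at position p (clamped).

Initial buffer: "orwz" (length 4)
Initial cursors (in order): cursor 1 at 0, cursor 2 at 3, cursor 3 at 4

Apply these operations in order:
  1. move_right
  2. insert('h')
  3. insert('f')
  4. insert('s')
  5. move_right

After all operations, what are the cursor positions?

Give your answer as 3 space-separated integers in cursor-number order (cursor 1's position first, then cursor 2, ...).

Answer: 5 13 13

Derivation:
After op 1 (move_right): buffer="orwz" (len 4), cursors c1@1 c2@4 c3@4, authorship ....
After op 2 (insert('h')): buffer="ohrwzhh" (len 7), cursors c1@2 c2@7 c3@7, authorship .1...23
After op 3 (insert('f')): buffer="ohfrwzhhff" (len 10), cursors c1@3 c2@10 c3@10, authorship .11...2323
After op 4 (insert('s')): buffer="ohfsrwzhhffss" (len 13), cursors c1@4 c2@13 c3@13, authorship .111...232323
After op 5 (move_right): buffer="ohfsrwzhhffss" (len 13), cursors c1@5 c2@13 c3@13, authorship .111...232323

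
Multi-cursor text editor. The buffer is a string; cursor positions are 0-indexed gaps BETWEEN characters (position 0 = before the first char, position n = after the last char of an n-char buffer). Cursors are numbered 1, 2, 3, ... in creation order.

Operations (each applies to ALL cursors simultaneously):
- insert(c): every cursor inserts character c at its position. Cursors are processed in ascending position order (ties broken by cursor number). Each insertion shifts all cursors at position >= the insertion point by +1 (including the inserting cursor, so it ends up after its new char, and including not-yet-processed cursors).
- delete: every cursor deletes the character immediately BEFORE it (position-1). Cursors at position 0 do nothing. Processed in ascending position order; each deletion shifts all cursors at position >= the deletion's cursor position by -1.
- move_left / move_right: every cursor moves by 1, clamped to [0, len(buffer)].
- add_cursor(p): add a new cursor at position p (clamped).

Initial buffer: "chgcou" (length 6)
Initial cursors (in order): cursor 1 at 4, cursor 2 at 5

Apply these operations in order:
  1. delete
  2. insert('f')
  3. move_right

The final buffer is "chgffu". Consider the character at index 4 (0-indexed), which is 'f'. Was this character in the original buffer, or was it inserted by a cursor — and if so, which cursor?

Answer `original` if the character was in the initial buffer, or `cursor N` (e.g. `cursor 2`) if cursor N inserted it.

Answer: cursor 2

Derivation:
After op 1 (delete): buffer="chgu" (len 4), cursors c1@3 c2@3, authorship ....
After op 2 (insert('f')): buffer="chgffu" (len 6), cursors c1@5 c2@5, authorship ...12.
After op 3 (move_right): buffer="chgffu" (len 6), cursors c1@6 c2@6, authorship ...12.
Authorship (.=original, N=cursor N): . . . 1 2 .
Index 4: author = 2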